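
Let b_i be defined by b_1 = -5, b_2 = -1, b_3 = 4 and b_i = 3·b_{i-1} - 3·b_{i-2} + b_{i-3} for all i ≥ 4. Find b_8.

b_4 = 10;  b_5 = 17;  b_6 = 25;  b_7 = 34;  b_8 = 44.

44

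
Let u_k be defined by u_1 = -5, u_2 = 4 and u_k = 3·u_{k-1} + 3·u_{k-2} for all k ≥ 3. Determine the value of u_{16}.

u_3 = -3  u_4 = 3  u_5 = 0  …  u_{13} = 83835  u_{14} = 317844  u_{15} = 1205037  u_{16} = 4568643.

4568643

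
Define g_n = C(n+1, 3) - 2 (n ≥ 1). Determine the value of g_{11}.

C(12, 3) = 220, so g_{11} = 218.

218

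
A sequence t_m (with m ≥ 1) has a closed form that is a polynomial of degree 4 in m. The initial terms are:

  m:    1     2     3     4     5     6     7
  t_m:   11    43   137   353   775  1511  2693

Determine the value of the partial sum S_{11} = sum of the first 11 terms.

1st diffs: 32, 94, 216, 422, 736, 1182.
2nd diffs: 62, 122, 206, 314, 446.
3rd diffs: 60, 84, 108, 132.
4th diffs: 24, 24, 24 (constant).
Newton forward-difference form: t_m = 11 + 32·C(m-1,1) + 62·C(m-1,2) + 60·C(m-1,3) + 24·C(m-1,4).
Continuing: 4477, 7043, 10595, 15361.
Summing m = 1..11 (11 terms) gives 42999.

42999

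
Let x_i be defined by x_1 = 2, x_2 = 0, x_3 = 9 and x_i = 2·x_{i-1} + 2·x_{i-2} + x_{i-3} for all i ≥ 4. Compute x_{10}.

10580

Step forward from the initial values:
x_4 = 20, x_5 = 58, x_6 = 165, x_7 = 466, x_8 = 1320, x_9 = 3737, x_{10} = 10580.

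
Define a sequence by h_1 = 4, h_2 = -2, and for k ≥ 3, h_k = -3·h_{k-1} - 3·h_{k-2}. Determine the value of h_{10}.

-648

Compute successive terms:
h_3 = -6, h_4 = 24, h_5 = -54, h_6 = 90, h_7 = -108, h_8 = 54, h_9 = 162, h_{10} = -648.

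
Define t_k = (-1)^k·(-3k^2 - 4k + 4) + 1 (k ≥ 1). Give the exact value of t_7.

172

(-1)^7 = -1; -3k^2 - 4k + 4 at k=7 is -171; so t_7 = 172.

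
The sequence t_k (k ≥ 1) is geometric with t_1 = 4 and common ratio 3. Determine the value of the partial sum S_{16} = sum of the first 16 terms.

86093440

t_k = 4·3^(k-1).
S = 4·(3^16 - 1)/(3 - 1) = 4·(43046721 - 1)/(2) = 86093440.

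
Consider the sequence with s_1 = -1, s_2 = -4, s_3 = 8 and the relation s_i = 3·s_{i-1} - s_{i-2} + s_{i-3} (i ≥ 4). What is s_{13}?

Iterate the recurrence:
s_4 = 27, s_5 = 69, s_6 = 188, s_7 = 522, s_8 = 1447, s_9 = 4007, s_{10} = 11096, s_{11} = 30728, s_{12} = 85095, s_{13} = 235653.

235653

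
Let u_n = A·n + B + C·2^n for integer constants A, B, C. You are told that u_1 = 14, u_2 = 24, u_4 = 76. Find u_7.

530

Plug in n = 1, 2, 4: A + B + 2C = 14; 2A + B + 4C = 24; 4A + B + 16C = 76.
Subtracting the first from the second: A + 2C = 10.
Subtracting the second from the third: 2A + 12C = 52.
Solving: C = 4, A = 2, then B = 4.
So u_n = 2·n + 4 + 4·2^n; at n=7 this is 530.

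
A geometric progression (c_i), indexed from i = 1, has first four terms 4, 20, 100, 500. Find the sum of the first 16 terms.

Common ratio r = 5.
c_i = 4·5^(i-1).
S = 4·(5^16 - 1)/(5 - 1) = 4·(152587890625 - 1)/(4) = 152587890624.

152587890624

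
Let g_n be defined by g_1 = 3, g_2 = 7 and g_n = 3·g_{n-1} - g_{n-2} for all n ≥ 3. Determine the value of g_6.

g_3 = 18, g_4 = 47, g_5 = 123, g_6 = 322.

322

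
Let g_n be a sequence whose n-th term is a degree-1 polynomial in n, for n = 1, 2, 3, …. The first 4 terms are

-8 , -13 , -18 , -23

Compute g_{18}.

1st diffs: -5, -5, -5 (constant).
So g_n = -5n - 3.
Evaluating at n = 18 gives g_{18} = -93.

-93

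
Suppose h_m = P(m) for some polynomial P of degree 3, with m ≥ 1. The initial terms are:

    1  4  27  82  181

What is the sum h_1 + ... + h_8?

1st diffs: 3, 23, 55, 99.
2nd diffs: 20, 32, 44.
3rd diffs: 12, 12 (constant).
Newton forward-difference form: h_m = 1 + 3·C(m-1,1) + 20·C(m-1,2) + 12·C(m-1,3).
Continuing: 336, 559, 862.
Summing m = 1..8 (8 terms) gives 2052.

2052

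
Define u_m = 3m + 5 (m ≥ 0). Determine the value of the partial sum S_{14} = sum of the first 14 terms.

Over m = 0..13: Σm = 91.
Total = (3)·91 + (5)·14 = 343.

343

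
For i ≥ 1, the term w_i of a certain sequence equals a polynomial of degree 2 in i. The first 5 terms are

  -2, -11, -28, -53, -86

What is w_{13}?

-638

1st diffs: -9, -17, -25, -33.
2nd diffs: -8, -8, -8 (constant).
Newton forward-difference form: w_i = -2 + (-9)·C(i-1,1) + (-8)·C(i-1,2).
At i = 13: i-1 = 12, so w_{13} = -2 - 108 - 528 = -638.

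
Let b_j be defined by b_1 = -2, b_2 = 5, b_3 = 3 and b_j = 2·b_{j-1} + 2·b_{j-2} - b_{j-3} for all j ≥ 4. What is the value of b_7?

Step forward from the initial values:
b_4 = 18;  b_5 = 37;  b_6 = 107;  b_7 = 270.

270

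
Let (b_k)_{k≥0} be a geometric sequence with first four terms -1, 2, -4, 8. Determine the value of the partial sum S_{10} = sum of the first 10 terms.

Common ratio r = -2.
b_k = (-1)·(-2)^(k-0).
S = (-1)·((-2)^10 - 1)/(-2 - 1) = (-1)·(1024 - 1)/(-3) = 341.

341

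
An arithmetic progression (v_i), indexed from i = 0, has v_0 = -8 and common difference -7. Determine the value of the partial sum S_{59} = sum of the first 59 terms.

v_i = -8 + (i - 0)·(-7).
v_{58} = -414; S = 59·(-8 + (-414))/2 = -12449.

-12449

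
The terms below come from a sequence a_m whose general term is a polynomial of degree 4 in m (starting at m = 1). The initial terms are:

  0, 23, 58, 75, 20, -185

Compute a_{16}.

1st diffs: 23, 35, 17, -55, -205.
2nd diffs: 12, -18, -72, -150.
3rd diffs: -30, -54, -78.
4th diffs: -24, -24 (constant).
Newton forward-difference form: a_m = 23·C(m-1,1) + 12·C(m-1,2) + (-30)·C(m-1,3) + (-24)·C(m-1,4).
At m = 16: m-1 = 15, so a_{16} = 345 + 1260 - 13650 - 32760 = -44805.

-44805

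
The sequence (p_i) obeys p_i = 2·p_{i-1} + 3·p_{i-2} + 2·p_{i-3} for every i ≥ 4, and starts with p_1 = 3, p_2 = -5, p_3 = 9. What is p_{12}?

110649

Step forward from the initial values:
p_4 = 9, p_5 = 35, p_6 = 115, p_7 = 353, p_8 = 1121, p_9 = 3531, p_{10} = 11131, p_{11} = 35097, p_{12} = 110649.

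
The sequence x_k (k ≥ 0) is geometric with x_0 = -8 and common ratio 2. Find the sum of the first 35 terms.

x_k = (-8)·2^(k-0).
S = (-8)·(2^35 - 1)/(2 - 1) = (-8)·(34359738368 - 1)/(1) = -274877906936.

-274877906936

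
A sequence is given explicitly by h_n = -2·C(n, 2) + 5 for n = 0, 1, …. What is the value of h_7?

C(7, 2) = 21, so h_7 = -37.

-37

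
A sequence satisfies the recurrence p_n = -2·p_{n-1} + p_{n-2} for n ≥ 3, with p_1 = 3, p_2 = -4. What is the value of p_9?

2139

Iterate the recurrence:
p_3 = 11  p_4 = -26  p_5 = 63  p_6 = -152  p_7 = 367  p_8 = -886  p_9 = 2139.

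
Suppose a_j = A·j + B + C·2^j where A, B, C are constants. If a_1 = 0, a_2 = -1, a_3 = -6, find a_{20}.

-2097091

The three given values yield: A + B + 2C = 0; 2A + B + 4C = -1; 3A + B + 8C = -6.
Subtracting the first from the second: A + 2C = -1.
Subtracting the second from the third: A + 4C = -5.
Solving: C = -2, A = 3, then B = 1.
So a_j = 3·j + 1 + (-2)·2^j; at j=20 this is -2097091.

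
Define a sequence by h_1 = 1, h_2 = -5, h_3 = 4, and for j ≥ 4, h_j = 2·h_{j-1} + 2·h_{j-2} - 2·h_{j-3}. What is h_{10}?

416

Step forward from the initial values:
h_4 = -4; h_5 = 10; h_6 = 4; h_7 = 36; h_8 = 60; h_9 = 184; h_{10} = 416.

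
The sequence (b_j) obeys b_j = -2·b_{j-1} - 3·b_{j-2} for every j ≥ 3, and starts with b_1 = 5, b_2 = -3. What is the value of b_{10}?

b_3 = -9, b_4 = 27, b_5 = -27, b_6 = -27, b_7 = 135, b_8 = -189, b_9 = -27, b_{10} = 621.

621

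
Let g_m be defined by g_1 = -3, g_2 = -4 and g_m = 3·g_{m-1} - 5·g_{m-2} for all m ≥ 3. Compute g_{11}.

Iterate the recurrence:
g_3 = 3;  g_4 = 29;  g_5 = 72;  g_6 = 71;  g_7 = -147;  g_8 = -796;  g_9 = -1653;  g_{10} = -979;  g_{11} = 5328.

5328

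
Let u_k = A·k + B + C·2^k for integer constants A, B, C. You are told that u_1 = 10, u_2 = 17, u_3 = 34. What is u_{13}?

40924

Plug in k = 1, 2, 3: A + B + 2C = 10; 2A + B + 4C = 17; 3A + B + 8C = 34.
Subtracting the first from the second: A + 2C = 7.
Subtracting the second from the third: A + 4C = 17.
Solving: C = 5, A = -3, then B = 3.
So u_k = -3·k + 3 + 5·2^k; at k=13 this is 40924.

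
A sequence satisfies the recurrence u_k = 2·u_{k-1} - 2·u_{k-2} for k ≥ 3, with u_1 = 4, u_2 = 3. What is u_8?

Step forward from the initial values:
u_3 = -2, u_4 = -10, u_5 = -16, u_6 = -12, u_7 = 8, u_8 = 40.

40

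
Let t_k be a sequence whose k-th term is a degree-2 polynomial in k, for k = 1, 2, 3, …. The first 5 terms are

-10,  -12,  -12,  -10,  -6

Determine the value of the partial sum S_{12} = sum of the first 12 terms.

188

1st diffs: -2, 0, 2, 4.
2nd diffs: 2, 2, 2 (constant).
So t_k = k^2 - 5k - 6.
Continuing: …, 0, 8, 18, 30, …, t_{12} = 78.
Summing k = 1..12 (12 terms) gives 188.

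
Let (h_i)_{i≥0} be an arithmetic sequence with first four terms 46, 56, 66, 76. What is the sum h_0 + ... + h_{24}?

Common difference d = 10.
h_i = 46 + (i - 0)·10.
h_{24} = 286; S = 25·(46 + 286)/2 = 4150.

4150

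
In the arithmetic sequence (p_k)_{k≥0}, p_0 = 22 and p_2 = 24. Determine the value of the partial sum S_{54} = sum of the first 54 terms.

Common difference d = (24 - 22) / (2 - 0) = 1.
p_k = 22 + (k - 0)·1.
p_{53} = 75; S = 54·(22 + 75)/2 = 2619.

2619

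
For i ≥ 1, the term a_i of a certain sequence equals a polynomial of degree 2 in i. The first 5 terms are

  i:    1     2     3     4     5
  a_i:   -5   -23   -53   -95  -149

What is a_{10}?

-599

1st diffs: -18, -30, -42, -54.
2nd diffs: -12, -12, -12 (constant).
Newton forward-difference form: a_i = -5 + (-18)·C(i-1,1) + (-12)·C(i-1,2).
At i = 10: i-1 = 9, so a_{10} = -5 - 162 - 432 = -599.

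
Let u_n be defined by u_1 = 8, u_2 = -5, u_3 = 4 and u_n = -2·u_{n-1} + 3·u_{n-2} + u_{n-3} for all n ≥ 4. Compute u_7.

326

u_4 = -15, u_5 = 37, u_6 = -115, u_7 = 326.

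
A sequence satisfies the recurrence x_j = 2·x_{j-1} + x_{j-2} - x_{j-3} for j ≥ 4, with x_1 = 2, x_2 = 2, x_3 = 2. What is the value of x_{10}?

454

Step forward from the initial values:
x_4 = 4; x_5 = 8; x_6 = 18; x_7 = 40; x_8 = 90; x_9 = 202; x_{10} = 454.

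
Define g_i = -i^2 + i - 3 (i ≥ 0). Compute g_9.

-75

g_9 = -1·9^2 + 1·9 - 3 = -75.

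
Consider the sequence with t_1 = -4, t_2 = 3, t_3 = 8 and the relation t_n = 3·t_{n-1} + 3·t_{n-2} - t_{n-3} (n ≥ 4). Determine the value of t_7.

t_4 = 37; t_5 = 132; t_6 = 499; t_7 = 1856.

1856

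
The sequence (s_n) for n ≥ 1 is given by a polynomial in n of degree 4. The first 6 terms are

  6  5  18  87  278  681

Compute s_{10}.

1st diffs: -1, 13, 69, 191, 403.
2nd diffs: 14, 56, 122, 212.
3rd diffs: 42, 66, 90.
4th diffs: 24, 24 (constant).
Newton forward-difference form: s_n = 6 + (-1)·C(n-1,1) + 14·C(n-1,2) + 42·C(n-1,3) + 24·C(n-1,4).
At n = 10: n-1 = 9, so s_{10} = 6 - 9 + 504 + 3528 + 3024 = 7053.

7053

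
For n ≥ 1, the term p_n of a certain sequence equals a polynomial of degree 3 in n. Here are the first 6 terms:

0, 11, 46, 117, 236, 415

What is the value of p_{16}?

1st diffs: 11, 35, 71, 119, 179.
2nd diffs: 24, 36, 48, 60.
3rd diffs: 12, 12, 12 (constant).
Newton forward-difference form: p_n = 11·C(n-1,1) + 24·C(n-1,2) + 12·C(n-1,3).
At n = 16: n-1 = 15, so p_{16} = 165 + 2520 + 5460 = 8145.

8145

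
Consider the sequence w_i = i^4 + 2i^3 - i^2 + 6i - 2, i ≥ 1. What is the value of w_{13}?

32862

w_{13} = 1·13^4 + 2·13^3 - 1·13^2 + 6·13 - 2 = 32862.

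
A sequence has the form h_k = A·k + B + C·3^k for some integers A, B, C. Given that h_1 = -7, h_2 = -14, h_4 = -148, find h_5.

Plug in k = 1, 2, 4: A + B + 3C = -7; 2A + B + 9C = -14; 4A + B + 81C = -148.
Subtracting the first from the second: A + 6C = -7.
Subtracting the second from the third: 2A + 72C = -134.
Solving: C = -2, A = 5, then B = -6.
Hence h_5 = 5·5 + (-6) + (-2)·243 = -467.

-467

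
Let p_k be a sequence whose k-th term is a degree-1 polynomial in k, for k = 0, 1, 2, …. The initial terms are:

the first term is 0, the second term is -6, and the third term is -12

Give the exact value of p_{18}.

1st diffs: -6, -6 (constant).
So p_k = -6k.
Evaluating at k = 18 gives p_{18} = -108.

-108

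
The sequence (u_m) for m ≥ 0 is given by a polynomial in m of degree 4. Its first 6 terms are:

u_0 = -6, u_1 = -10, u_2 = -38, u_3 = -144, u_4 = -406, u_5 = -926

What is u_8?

1st diffs: -4, -28, -106, -262, -520.
2nd diffs: -24, -78, -156, -258.
3rd diffs: -54, -78, -102.
4th diffs: -24, -24 (constant).
Newton forward-difference form: u_m = -6 + (-4)·C(m,1) + (-24)·C(m,2) + (-54)·C(m,3) + (-24)·C(m,4).
At m = 8: m = 8, so u_8 = -6 - 32 - 672 - 3024 - 1680 = -5414.

-5414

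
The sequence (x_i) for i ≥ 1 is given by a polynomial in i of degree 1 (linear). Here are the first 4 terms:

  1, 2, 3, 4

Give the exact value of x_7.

1st diffs: 1, 1, 1 (constant).
So x_i = i.
Evaluating at i = 7 gives x_7 = 7.

7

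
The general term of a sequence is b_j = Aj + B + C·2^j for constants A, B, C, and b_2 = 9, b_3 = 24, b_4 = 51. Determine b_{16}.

The three given values yield: 2A + B + 4C = 9; 3A + B + 8C = 24; 4A + B + 16C = 51.
Subtracting the first from the second: A + 4C = 15.
Subtracting the second from the third: A + 8C = 27.
Solving: C = 3, A = 3, then B = -9.
Therefore b_{16} = 48 + (-9) + 3·65536 = 196647.

196647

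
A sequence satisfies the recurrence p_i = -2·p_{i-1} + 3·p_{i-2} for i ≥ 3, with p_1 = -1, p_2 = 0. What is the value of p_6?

60

Compute successive terms:
p_3 = -3;  p_4 = 6;  p_5 = -21;  p_6 = 60.
(Characteristic roots are 1 and -3.)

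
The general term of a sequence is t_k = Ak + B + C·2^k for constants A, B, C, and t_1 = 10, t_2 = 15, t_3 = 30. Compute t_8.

1245

At k = 1, 2, 3: A + B + 2C = 10; 2A + B + 4C = 15; 3A + B + 8C = 30.
Subtracting the first from the second: A + 2C = 5.
Subtracting the second from the third: A + 4C = 15.
Solving: C = 5, A = -5, then B = 5.
Therefore t_8 = -40 + 5 + 5·256 = 1245.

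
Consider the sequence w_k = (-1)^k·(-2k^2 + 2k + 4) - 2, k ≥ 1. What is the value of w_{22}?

(-1)^22 = 1; -2k^2 + 2k + 4 at k=22 is -920; so w_{22} = -922.

-922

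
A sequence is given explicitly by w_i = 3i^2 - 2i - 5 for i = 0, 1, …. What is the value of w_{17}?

828

w_{17} = 3·17^2 - 2·17 - 5 = 828.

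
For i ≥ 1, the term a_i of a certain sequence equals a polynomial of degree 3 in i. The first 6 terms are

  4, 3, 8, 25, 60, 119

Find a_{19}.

1st diffs: -1, 5, 17, 35, 59.
2nd diffs: 6, 12, 18, 24.
3rd diffs: 6, 6, 6 (constant).
Newton forward-difference form: a_i = 4 + (-1)·C(i-1,1) + 6·C(i-1,2) + 6·C(i-1,3).
At i = 19: i-1 = 18, so a_{19} = 4 - 18 + 918 + 4896 = 5800.

5800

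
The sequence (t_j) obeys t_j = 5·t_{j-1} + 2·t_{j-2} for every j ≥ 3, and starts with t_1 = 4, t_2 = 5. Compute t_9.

Applying the relation repeatedly:
t_3 = 33  t_4 = 175  t_5 = 941  t_6 = 5055  t_7 = 27157  t_8 = 145895  t_9 = 783789.

783789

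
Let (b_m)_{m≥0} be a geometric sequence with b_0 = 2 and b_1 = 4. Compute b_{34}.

Common ratio r = 2.
b_m = 2·2^(m-0).
b_{34} = 2·2^34 = 34359738368.

34359738368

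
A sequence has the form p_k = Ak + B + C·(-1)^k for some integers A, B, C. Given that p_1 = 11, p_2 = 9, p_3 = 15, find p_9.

27

At k = 1, 2, 3: A + B - C = 11; 2A + B + C = 9; 3A + B - C = 15.
Subtracting the first from the second: A + 2C = -2.
Subtracting the second from the third: A - 2C = 6.
Solving: C = -2, A = 2, then B = 7.
So p_k = 2·k + 7 + (-2)·(-1)^k; at k=9 this is 27.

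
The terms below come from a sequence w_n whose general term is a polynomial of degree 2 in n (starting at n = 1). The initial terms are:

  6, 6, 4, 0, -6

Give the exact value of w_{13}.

1st diffs: 0, -2, -4, -6.
2nd diffs: -2, -2, -2 (constant).
Newton forward-difference form: w_n = 6 + (-2)·C(n-1,2).
At n = 13: n-1 = 12, so w_{13} = 6 - 132 = -126.

-126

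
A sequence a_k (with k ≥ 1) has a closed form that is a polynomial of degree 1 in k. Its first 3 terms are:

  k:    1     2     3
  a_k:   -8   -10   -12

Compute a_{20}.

-46

1st diffs: -2, -2 (constant).
So a_k = -2k - 6.
Evaluating at k = 20 gives a_{20} = -46.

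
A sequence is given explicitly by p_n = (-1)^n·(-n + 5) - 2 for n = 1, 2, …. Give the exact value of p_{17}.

10

(-1)^17 = -1; -n + 5 at n=17 is -12; so p_{17} = 10.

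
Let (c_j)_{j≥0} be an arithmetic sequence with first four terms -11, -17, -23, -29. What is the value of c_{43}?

-269

Common difference d = -6.
c_j = -11 + (j - 0)·(-6).
c_{43} = -11 + 43·(-6) = -269.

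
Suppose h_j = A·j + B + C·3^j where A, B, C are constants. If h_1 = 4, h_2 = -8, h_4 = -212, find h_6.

-2144

The three given values yield: A + B + 3C = 4; 2A + B + 9C = -8; 4A + B + 81C = -212.
Subtracting the first from the second: A + 6C = -12.
Subtracting the second from the third: 2A + 72C = -204.
Solving: C = -3, A = 6, then B = 7.
Therefore h_6 = 36 + 7 + (-3)·729 = -2144.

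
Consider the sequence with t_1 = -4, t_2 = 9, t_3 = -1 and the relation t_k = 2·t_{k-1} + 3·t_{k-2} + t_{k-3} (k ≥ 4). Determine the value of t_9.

Applying the relation repeatedly:
t_4 = 21, t_5 = 48, t_6 = 158, t_7 = 481, t_8 = 1484, t_9 = 4569.

4569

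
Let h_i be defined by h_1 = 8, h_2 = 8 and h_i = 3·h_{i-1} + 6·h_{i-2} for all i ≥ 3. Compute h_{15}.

Applying the relation repeatedly:
h_3 = 72;  h_4 = 264;  h_5 = 1224;  …;  h_{12} = 36879624;  h_{13} = 161248968;  h_{14} = 705024648;  h_{15} = 3082567752.

3082567752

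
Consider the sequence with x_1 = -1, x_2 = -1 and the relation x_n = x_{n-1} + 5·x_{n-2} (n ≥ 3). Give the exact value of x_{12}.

-48576

Applying the relation repeatedly:
x_3 = -6;  x_4 = -11;  x_5 = -41;  x_6 = -96;  x_7 = -301;  x_8 = -781;  x_9 = -2286;  x_{10} = -6191;  x_{11} = -17621;  x_{12} = -48576.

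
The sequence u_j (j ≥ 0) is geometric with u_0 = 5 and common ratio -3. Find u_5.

u_j = 5·(-3)^(j-0).
u_5 = 5·(-3)^5 = -1215.

-1215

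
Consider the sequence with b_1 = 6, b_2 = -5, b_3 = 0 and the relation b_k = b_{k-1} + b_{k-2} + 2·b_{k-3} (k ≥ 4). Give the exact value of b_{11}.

Compute successive terms:
b_4 = 7, b_5 = -3, b_6 = 4, b_7 = 15, b_8 = 13, b_9 = 36, b_{10} = 79, b_{11} = 141.

141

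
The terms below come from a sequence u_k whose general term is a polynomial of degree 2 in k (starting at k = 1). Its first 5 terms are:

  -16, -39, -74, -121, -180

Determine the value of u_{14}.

-1251

1st diffs: -23, -35, -47, -59.
2nd diffs: -12, -12, -12 (constant).
So u_k = -6k^2 - 5k - 5.
Evaluating at k = 14 gives u_{14} = -1251.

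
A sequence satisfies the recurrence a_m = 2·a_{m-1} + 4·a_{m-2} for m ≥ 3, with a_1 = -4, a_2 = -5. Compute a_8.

-8256

Applying the relation repeatedly:
a_3 = -26, a_4 = -72, a_5 = -248, a_6 = -784, a_7 = -2560, a_8 = -8256.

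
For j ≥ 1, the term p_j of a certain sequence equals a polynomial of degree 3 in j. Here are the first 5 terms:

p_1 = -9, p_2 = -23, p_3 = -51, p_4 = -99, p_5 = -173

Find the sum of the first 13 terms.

-9503

1st diffs: -14, -28, -48, -74.
2nd diffs: -14, -20, -26.
3rd diffs: -6, -6 (constant).
Newton forward-difference form: p_j = -9 + (-14)·C(j-1,1) + (-14)·C(j-1,2) + (-6)·C(j-1,3).
Continuing: …, -279, -423, -611, -849, …, p_{13} = -2421.
Summing j = 1..13 (13 terms) gives -9503.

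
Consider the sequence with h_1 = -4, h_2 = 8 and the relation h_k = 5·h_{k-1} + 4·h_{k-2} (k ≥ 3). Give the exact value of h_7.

Iterate the recurrence:
h_3 = 24;  h_4 = 152;  h_5 = 856;  h_6 = 4888;  h_7 = 27864.

27864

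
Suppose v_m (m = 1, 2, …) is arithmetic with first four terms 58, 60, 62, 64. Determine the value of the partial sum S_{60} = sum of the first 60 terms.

Common difference d = 2.
v_m = 58 + (m - 1)·2.
v_{60} = 176; S = 60·(58 + 176)/2 = 7020.

7020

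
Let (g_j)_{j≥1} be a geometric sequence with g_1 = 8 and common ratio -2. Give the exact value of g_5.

128

g_j = 8·(-2)^(j-1).
g_5 = 8·(-2)^4 = 128.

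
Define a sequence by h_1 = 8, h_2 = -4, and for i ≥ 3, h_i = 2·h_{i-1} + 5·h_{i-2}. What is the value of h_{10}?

107036

Step forward from the initial values:
h_3 = 32;  h_4 = 44;  h_5 = 248;  h_6 = 716;  h_7 = 2672;  h_8 = 8924;  h_9 = 31208;  h_{10} = 107036.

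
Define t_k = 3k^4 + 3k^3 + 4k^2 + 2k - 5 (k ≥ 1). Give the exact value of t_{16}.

t_{16} = 3·16^4 + 3·16^3 + 4·16^2 + 2·16 - 5 = 209947.

209947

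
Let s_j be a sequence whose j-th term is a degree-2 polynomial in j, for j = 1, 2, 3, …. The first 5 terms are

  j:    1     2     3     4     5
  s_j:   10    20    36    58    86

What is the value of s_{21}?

1st diffs: 10, 16, 22, 28.
2nd diffs: 6, 6, 6 (constant).
Newton forward-difference form: s_j = 10 + 10·C(j-1,1) + 6·C(j-1,2).
At j = 21: j-1 = 20, so s_{21} = 10 + 200 + 1140 = 1350.

1350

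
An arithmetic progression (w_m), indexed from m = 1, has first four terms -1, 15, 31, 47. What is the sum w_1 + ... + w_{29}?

6467

Common difference d = 16.
w_m = -1 + (m - 1)·16.
w_{29} = 447; S = 29·(-1 + 447)/2 = 6467.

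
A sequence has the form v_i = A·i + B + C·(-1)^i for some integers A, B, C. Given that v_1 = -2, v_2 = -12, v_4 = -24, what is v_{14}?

At i = 1, 2, 4: A + B - C = -2; 2A + B + C = -12; 4A + B + C = -24.
Subtracting the first from the second: A + 2C = -10.
Subtracting the second from the third: 2A = -12.
Solving: C = -2, A = -6, then B = 2.
Therefore v_{14} = -84 + 2 + (-2)·1 = -84.

-84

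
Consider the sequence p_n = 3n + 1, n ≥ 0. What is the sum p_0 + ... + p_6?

Over n = 0..6: Σn = 21.
Total = (3)·21 + (1)·7 = 70.

70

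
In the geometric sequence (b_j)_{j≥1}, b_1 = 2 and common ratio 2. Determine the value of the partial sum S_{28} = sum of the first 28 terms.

536870910

b_j = 2·2^(j-1).
S = 2·(2^28 - 1)/(2 - 1) = 2·(268435456 - 1)/(1) = 536870910.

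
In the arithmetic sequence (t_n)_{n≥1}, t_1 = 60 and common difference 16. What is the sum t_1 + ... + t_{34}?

t_n = 60 + (n - 1)·16.
t_{34} = 588; S = 34·(60 + 588)/2 = 11016.

11016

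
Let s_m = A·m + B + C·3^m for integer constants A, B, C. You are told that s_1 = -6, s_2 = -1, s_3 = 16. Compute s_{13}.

Plug in m = 1, 2, 3: A + B + 3C = -6; 2A + B + 9C = -1; 3A + B + 27C = 16.
Subtracting the first from the second: A + 6C = 5.
Subtracting the second from the third: A + 18C = 17.
Solving: C = 1, A = -1, then B = -8.
Hence s_{13} = -1·13 + (-8) + 1·1594323 = 1594302.

1594302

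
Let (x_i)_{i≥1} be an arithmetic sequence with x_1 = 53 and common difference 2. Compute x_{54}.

x_i = 53 + (i - 1)·2.
x_{54} = 53 + 53·2 = 159.

159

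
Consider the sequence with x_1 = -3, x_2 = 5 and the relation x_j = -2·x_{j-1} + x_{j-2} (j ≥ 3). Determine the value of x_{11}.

Step forward from the initial values:
x_3 = -13;  x_4 = 31;  x_5 = -75;  x_6 = 181;  x_7 = -437;  x_8 = 1055;  x_9 = -2547;  x_{10} = 6149;  x_{11} = -14845.

-14845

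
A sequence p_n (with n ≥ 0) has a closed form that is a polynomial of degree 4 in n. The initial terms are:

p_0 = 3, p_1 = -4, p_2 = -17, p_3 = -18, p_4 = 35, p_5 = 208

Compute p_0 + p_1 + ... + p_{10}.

1st diffs: -7, -13, -1, 53, 173.
2nd diffs: -6, 12, 54, 120.
3rd diffs: 18, 42, 66.
4th diffs: 24, 24 (constant).
So p_n = n^4 - 3n^3 - n^2 - 4n + 3.
Continuing: …, 591, 1298, 2467, 4260, …, p_{10} = 6863.
Summing n = 0..10 (11 terms) gives 15686.

15686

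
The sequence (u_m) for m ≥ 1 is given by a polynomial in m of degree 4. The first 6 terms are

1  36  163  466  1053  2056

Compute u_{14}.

1st diffs: 35, 127, 303, 587, 1003.
2nd diffs: 92, 176, 284, 416.
3rd diffs: 84, 108, 132.
4th diffs: 24, 24 (constant).
Newton forward-difference form: u_m = 1 + 35·C(m-1,1) + 92·C(m-1,2) + 84·C(m-1,3) + 24·C(m-1,4).
At m = 14: m-1 = 13, so u_{14} = 1 + 455 + 7176 + 24024 + 17160 = 48816.

48816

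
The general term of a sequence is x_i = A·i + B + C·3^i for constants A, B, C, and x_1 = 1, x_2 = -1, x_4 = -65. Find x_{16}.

-43046657

Write the equations: A + B + 3C = 1; 2A + B + 9C = -1; 4A + B + 81C = -65.
Subtracting the first from the second: A + 6C = -2.
Subtracting the second from the third: 2A + 72C = -64.
Solving: C = -1, A = 4, then B = 0.
Hence x_{16} = 4·16 + 0 + (-1)·43046721 = -43046657.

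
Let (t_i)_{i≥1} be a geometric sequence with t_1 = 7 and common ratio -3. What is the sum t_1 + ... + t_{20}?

t_i = 7·(-3)^(i-1).
S = 7·((-3)^20 - 1)/(-3 - 1) = 7·(3486784401 - 1)/(-4) = -6101872700.

-6101872700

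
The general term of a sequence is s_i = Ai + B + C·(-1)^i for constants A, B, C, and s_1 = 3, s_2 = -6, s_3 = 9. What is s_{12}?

Plug in i = 1, 2, 3: A + B - C = 3; 2A + B + C = -6; 3A + B - C = 9.
Subtracting the first from the second: A + 2C = -9.
Subtracting the second from the third: A - 2C = 15.
Solving: C = -6, A = 3, then B = -6.
Therefore s_{12} = 36 + (-6) + (-6)·1 = 24.

24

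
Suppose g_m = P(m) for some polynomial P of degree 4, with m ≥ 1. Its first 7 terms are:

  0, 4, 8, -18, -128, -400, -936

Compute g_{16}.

1st diffs: 4, 4, -26, -110, -272, -536.
2nd diffs: 0, -30, -84, -162, -264.
3rd diffs: -30, -54, -78, -102.
4th diffs: -24, -24, -24 (constant).
So g_m = -m^4 + 5m^3 - 5m^2 - m + 2.
Evaluating at m = 16 gives g_{16} = -46350.

-46350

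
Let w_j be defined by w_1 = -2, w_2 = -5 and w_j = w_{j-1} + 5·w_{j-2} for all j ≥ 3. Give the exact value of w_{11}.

Step forward from the initial values:
w_3 = -15;  w_4 = -40;  w_5 = -115;  w_6 = -315;  w_7 = -890;  w_8 = -2465;  w_9 = -6915;  w_{10} = -19240;  w_{11} = -53815.

-53815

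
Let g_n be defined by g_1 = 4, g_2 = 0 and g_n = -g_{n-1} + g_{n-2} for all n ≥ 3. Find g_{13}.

g_3 = 4; g_4 = -4; g_5 = 8; …; g_{10} = -84; g_{11} = 136; g_{12} = -220; g_{13} = 356.

356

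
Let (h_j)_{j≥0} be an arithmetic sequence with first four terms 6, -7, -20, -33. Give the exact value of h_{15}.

-189

Common difference d = -13.
h_j = 6 + (j - 0)·(-13).
h_{15} = 6 + 15·(-13) = -189.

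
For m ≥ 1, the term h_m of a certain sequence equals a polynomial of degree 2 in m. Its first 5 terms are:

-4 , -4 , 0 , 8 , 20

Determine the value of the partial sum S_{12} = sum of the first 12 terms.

1st diffs: 0, 4, 8, 12.
2nd diffs: 4, 4, 4 (constant).
Newton forward-difference form: h_m = -4 + 4·C(m-1,2).
Continuing: …, 36, 56, 80, 108, …, h_{12} = 216.
Summing m = 1..12 (12 terms) gives 832.

832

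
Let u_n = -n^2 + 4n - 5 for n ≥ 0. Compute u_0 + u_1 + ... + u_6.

Over n = 0..6: Σn = 21, Σn² = 91.
Total = (-1)·91 + (4)·21 + (-5)·7 = -42.

-42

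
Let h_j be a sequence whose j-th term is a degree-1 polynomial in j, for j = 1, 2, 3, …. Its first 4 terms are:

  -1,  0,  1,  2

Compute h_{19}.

1st diffs: 1, 1, 1 (constant).
So h_j = j - 2.
Evaluating at j = 19 gives h_{19} = 17.

17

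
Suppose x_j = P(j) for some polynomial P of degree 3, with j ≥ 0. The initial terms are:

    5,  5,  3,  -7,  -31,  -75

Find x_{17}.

1st diffs: 0, -2, -10, -24, -44.
2nd diffs: -2, -8, -14, -20.
3rd diffs: -6, -6, -6 (constant).
Newton forward-difference form: x_j = 5 + (-2)·C(j,2) + (-6)·C(j,3).
At j = 17: j = 17, so x_{17} = 5 - 272 - 4080 = -4347.

-4347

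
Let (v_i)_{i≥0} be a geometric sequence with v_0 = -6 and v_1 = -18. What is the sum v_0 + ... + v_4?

Common ratio r = 3.
v_i = (-6)·3^(i-0).
S = (-6)·(3^5 - 1)/(3 - 1) = (-6)·(243 - 1)/(2) = -726.

-726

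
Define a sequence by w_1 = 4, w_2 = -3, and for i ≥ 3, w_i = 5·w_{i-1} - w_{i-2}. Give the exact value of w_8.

-48507

Applying the relation repeatedly:
w_3 = -19  w_4 = -92  w_5 = -441  w_6 = -2113  w_7 = -10124  w_8 = -48507.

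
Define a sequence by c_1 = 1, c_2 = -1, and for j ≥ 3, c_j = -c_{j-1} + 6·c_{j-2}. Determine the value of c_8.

-1261

c_3 = 7  c_4 = -13  c_5 = 55  c_6 = -133  c_7 = 463  c_8 = -1261.
(Characteristic roots are 2 and -3.)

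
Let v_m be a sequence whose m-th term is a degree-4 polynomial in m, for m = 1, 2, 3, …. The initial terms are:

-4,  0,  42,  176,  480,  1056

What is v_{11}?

1st diffs: 4, 42, 134, 304, 576.
2nd diffs: 38, 92, 170, 272.
3rd diffs: 54, 78, 102.
4th diffs: 24, 24 (constant).
So v_m = m^4 - m^3 - 4m.
Evaluating at m = 11 gives v_{11} = 13266.

13266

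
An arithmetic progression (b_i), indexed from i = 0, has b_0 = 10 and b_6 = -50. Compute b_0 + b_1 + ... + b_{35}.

-5940

Common difference d = (-50 - 10) / (6 - 0) = -10.
b_i = 10 + (i - 0)·(-10).
b_{35} = -340; S = 36·(10 + (-340))/2 = -5940.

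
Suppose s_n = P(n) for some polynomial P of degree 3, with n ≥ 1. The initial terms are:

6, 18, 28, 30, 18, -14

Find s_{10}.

-462

1st diffs: 12, 10, 2, -12, -32.
2nd diffs: -2, -8, -14, -20.
3rd diffs: -6, -6, -6 (constant).
So s_n = -n^3 + 5n^2 + 4n - 2.
Evaluating at n = 10 gives s_{10} = -462.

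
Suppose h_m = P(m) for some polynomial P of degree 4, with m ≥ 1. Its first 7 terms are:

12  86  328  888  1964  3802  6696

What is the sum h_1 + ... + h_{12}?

1st diffs: 74, 242, 560, 1076, 1838, 2894.
2nd diffs: 168, 318, 516, 762, 1056.
3rd diffs: 150, 198, 246, 294.
4th diffs: 48, 48, 48 (constant).
Newton forward-difference form: h_m = 12 + 74·C(m-1,1) + 168·C(m-1,2) + 150·C(m-1,3) + 48·C(m-1,4).
Continuing: …, 10988, 17068, 25374, 36392, …, h_{12} = 50656.
Summing m = 1..12 (12 terms) gives 154254.

154254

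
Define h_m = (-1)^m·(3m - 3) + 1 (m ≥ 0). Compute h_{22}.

64

(-1)^22 = 1; 3m - 3 at m=22 is 63; so h_{22} = 64.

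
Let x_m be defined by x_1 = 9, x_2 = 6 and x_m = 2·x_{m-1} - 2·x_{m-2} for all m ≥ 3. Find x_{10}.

96

Step forward from the initial values:
x_3 = -6;  x_4 = -24;  x_5 = -36;  x_6 = -24;  x_7 = 24;  x_8 = 96;  x_9 = 144;  x_{10} = 96.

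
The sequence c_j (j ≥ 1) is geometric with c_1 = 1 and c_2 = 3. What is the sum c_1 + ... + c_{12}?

265720

Common ratio r = 3.
c_j = 1·3^(j-1).
S = 1·(3^12 - 1)/(3 - 1) = 1·(531441 - 1)/(2) = 265720.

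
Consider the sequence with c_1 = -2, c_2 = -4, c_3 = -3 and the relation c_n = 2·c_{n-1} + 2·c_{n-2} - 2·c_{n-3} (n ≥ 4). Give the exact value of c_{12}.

Iterate the recurrence:
c_4 = -10; c_5 = -18; c_6 = -50; c_7 = -116; c_8 = -296; c_9 = -724; c_{10} = -1808; c_{11} = -4472; c_{12} = -11112.

-11112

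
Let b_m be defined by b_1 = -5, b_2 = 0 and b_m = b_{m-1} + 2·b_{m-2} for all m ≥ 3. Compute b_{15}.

Applying the relation repeatedly:
b_3 = -10  b_4 = -10  b_5 = -30  …  b_{12} = -3410  b_{13} = -6830  b_{14} = -13650  b_{15} = -27310.
(Characteristic roots are 2 and -1.)

-27310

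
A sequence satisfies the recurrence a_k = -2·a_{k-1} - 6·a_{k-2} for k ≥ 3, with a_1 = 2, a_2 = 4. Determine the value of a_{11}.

25792

Applying the relation repeatedly:
a_3 = -20; a_4 = 16; a_5 = 88; a_6 = -272; a_7 = 16; a_8 = 1600; a_9 = -3296; a_{10} = -3008; a_{11} = 25792.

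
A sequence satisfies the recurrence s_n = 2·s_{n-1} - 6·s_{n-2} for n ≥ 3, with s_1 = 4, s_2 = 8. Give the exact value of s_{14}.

-193024

Compute successive terms:
s_3 = -8, s_4 = -64, s_5 = -80, …, s_{11} = 2944, s_{12} = 78848, s_{13} = 140032, s_{14} = -193024.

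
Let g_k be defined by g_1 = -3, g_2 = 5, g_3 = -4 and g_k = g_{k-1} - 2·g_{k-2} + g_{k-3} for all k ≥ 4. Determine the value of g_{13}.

-198

Iterate the recurrence:
g_4 = -17;  g_5 = -4;  g_6 = 26;  g_7 = 17;  g_8 = -39;  g_9 = -47;  g_{10} = 48;  g_{11} = 103;  g_{12} = -40;  g_{13} = -198.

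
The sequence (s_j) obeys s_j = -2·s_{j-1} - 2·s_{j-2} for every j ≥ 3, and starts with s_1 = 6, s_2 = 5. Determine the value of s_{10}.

s_3 = -22;  s_4 = 34;  s_5 = -24;  s_6 = -20;  s_7 = 88;  s_8 = -136;  s_9 = 96;  s_{10} = 80.

80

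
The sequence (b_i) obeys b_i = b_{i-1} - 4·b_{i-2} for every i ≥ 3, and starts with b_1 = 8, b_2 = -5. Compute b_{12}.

-14705

b_3 = -37, b_4 = -17, b_5 = 131, b_6 = 199, b_7 = -325, b_8 = -1121, b_9 = 179, b_{10} = 4663, b_{11} = 3947, b_{12} = -14705.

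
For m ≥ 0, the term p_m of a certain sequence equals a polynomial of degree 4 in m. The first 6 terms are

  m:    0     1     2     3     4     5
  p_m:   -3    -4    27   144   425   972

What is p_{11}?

1st diffs: -1, 31, 117, 281, 547.
2nd diffs: 32, 86, 164, 266.
3rd diffs: 54, 78, 102.
4th diffs: 24, 24 (constant).
Newton forward-difference form: p_m = -3 + (-1)·C(m,1) + 32·C(m,2) + 54·C(m,3) + 24·C(m,4).
At m = 11: m = 11, so p_{11} = -3 - 11 + 1760 + 8910 + 7920 = 18576.

18576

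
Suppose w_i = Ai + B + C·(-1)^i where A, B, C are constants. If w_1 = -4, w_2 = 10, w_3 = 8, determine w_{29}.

Plug in i = 1, 2, 3: A + B - C = -4; 2A + B + C = 10; 3A + B - C = 8.
Subtracting the first from the second: A + 2C = 14.
Subtracting the second from the third: A - 2C = -2.
Solving: C = 4, A = 6, then B = -6.
Therefore w_{29} = 174 + (-6) + 4·(-1) = 164.

164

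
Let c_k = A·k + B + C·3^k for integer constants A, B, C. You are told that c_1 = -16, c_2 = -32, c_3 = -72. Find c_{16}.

-86093512

Plug in k = 1, 2, 3: A + B + 3C = -16; 2A + B + 9C = -32; 3A + B + 27C = -72.
Subtracting the first from the second: A + 6C = -16.
Subtracting the second from the third: A + 18C = -40.
Solving: C = -2, A = -4, then B = -6.
So c_k = -4·k + (-6) + (-2)·3^k; at k=16 this is -86093512.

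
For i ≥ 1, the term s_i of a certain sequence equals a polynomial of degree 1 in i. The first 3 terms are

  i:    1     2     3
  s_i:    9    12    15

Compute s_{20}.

66

1st diffs: 3, 3 (constant).
So s_i = 3i + 6.
Evaluating at i = 20 gives s_{20} = 66.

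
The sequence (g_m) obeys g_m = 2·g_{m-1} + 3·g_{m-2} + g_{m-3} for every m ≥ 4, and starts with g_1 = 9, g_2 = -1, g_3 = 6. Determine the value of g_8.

1569

Iterate the recurrence:
g_4 = 18  g_5 = 53  g_6 = 166  g_7 = 509  g_8 = 1569.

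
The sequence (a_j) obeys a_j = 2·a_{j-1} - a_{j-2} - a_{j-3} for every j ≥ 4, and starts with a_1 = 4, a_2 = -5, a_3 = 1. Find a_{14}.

-23

Iterate the recurrence:
a_4 = 3  a_5 = 10  a_6 = 16  …  a_{11} = -107  a_{12} = -150  a_{13} = -140  a_{14} = -23.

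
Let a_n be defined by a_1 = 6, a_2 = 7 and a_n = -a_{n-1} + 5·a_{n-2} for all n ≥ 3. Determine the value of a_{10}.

a_3 = 23;  a_4 = 12;  a_5 = 103;  a_6 = -43;  a_7 = 558;  a_8 = -773;  a_9 = 3563;  a_{10} = -7428.

-7428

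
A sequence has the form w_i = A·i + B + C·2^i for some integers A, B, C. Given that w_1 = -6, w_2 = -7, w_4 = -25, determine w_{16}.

At i = 1, 2, 4: A + B + 2C = -6; 2A + B + 4C = -7; 4A + B + 16C = -25.
Subtracting the first from the second: A + 2C = -1.
Subtracting the second from the third: 2A + 12C = -18.
Solving: C = -2, A = 3, then B = -5.
So w_i = 3·i + (-5) + (-2)·2^i; at i=16 this is -131029.

-131029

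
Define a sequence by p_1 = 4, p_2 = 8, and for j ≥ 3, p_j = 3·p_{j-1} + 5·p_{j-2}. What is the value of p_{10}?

949148

Compute successive terms:
p_3 = 44, p_4 = 172, p_5 = 736, p_6 = 3068, p_7 = 12884, p_8 = 53992, p_9 = 226396, p_{10} = 949148.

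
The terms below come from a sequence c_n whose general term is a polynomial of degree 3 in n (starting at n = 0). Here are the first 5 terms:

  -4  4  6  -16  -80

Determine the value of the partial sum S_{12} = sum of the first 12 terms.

1st diffs: 8, 2, -22, -64.
2nd diffs: -6, -24, -42.
3rd diffs: -18, -18 (constant).
So c_n = -3n^3 + 6n^2 + 5n - 4.
Continuing: …, -204, -406, -704, -1116, …, c_{11} = -3216.
Summing n = 0..11 (12 terms) gives -9750.

-9750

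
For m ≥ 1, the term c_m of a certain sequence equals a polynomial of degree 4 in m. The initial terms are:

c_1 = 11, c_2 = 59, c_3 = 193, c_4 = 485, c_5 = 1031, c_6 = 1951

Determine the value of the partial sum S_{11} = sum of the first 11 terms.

1st diffs: 48, 134, 292, 546, 920.
2nd diffs: 86, 158, 254, 374.
3rd diffs: 72, 96, 120.
4th diffs: 24, 24 (constant).
Newton forward-difference form: c_m = 11 + 48·C(m-1,1) + 86·C(m-1,2) + 72·C(m-1,3) + 24·C(m-1,4).
Continuing: …, 3389, 5513, 8515, 12611, …, c_{11} = 18041.
Summing m = 1..11 (11 terms) gives 51799.

51799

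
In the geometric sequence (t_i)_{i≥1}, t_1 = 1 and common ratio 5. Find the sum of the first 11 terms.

12207031

t_i = 1·5^(i-1).
S = 1·(5^11 - 1)/(5 - 1) = 1·(48828125 - 1)/(4) = 12207031.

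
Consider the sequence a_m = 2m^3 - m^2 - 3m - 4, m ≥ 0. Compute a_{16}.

a_{16} = 2·16^3 - 1·16^2 - 3·16 - 4 = 7884.

7884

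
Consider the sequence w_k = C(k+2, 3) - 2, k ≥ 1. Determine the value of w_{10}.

218

C(12, 3) = 220, so w_{10} = 218.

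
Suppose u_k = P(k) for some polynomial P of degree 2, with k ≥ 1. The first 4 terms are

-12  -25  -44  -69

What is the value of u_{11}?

-412

1st diffs: -13, -19, -25.
2nd diffs: -6, -6 (constant).
Newton forward-difference form: u_k = -12 + (-13)·C(k-1,1) + (-6)·C(k-1,2).
At k = 11: k-1 = 10, so u_{11} = -12 - 130 - 270 = -412.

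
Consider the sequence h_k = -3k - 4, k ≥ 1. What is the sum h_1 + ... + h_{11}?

-242

Over k = 1..11: Σk = 66.
Total = (-3)·66 + (-4)·11 = -242.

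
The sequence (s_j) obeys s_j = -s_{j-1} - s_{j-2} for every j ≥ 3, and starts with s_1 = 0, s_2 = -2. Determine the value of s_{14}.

-2

Compute successive terms:
s_3 = 2, s_4 = 0, s_5 = -2, …, s_{11} = -2, s_{12} = 2, s_{13} = 0, s_{14} = -2.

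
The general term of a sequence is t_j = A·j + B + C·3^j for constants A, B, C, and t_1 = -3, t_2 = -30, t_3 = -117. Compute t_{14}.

-23914794

Write the equations: A + B + 3C = -3; 2A + B + 9C = -30; 3A + B + 27C = -117.
Subtracting the first from the second: A + 6C = -27.
Subtracting the second from the third: A + 18C = -87.
Solving: C = -5, A = 3, then B = 9.
Hence t_{14} = 3·14 + 9 + (-5)·4782969 = -23914794.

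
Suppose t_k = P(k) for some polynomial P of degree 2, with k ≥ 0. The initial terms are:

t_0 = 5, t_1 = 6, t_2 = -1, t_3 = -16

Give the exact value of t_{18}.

1st diffs: 1, -7, -15.
2nd diffs: -8, -8 (constant).
Newton forward-difference form: t_k = 5 + 1·C(k,1) + (-8)·C(k,2).
At k = 18: k = 18, so t_{18} = 5 + 18 - 1224 = -1201.

-1201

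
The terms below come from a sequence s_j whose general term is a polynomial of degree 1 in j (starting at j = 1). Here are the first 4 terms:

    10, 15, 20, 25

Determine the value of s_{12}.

65

1st diffs: 5, 5, 5 (constant).
So s_j = 5j + 5.
Evaluating at j = 12 gives s_{12} = 65.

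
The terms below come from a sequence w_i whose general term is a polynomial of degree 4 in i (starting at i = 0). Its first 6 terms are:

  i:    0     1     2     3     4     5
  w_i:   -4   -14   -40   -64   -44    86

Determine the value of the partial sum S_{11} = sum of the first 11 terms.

1st diffs: -10, -26, -24, 20, 130.
2nd diffs: -16, 2, 44, 110.
3rd diffs: 18, 42, 66.
4th diffs: 24, 24 (constant).
Newton forward-difference form: w_i = -4 + (-10)·C(i,1) + (-16)·C(i,2) + 18·C(i,3) + 24·C(i,4).
Continuing: …, 416, 1060, 2156, 3866, …, w_{10} = 6376.
Summing i = 0..10 (11 terms) gives 13794.

13794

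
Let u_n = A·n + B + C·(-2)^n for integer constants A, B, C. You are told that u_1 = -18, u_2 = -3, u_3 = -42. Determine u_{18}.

At n = 1, 2, 3: A + B - 2C = -18; 2A + B + 4C = -3; 3A + B - 8C = -42.
Subtracting the first from the second: A + 6C = 15.
Subtracting the second from the third: A - 12C = -39.
Solving: C = 3, A = -3, then B = -9.
Hence u_{18} = -3·18 + (-9) + 3·262144 = 786369.

786369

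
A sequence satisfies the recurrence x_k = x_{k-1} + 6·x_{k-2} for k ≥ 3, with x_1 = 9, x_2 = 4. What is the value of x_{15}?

Applying the relation repeatedly:
x_3 = 58  x_4 = 82  x_5 = 430  …  x_{12} = 770026  x_{13} = 2357182  x_{14} = 6977338  x_{15} = 21120430.
(Characteristic roots are 3 and -2.)

21120430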